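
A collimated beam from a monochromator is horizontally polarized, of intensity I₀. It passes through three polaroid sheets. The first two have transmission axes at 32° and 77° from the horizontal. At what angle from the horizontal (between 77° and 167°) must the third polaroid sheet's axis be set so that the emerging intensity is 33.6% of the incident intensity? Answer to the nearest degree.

θ ≈ 92°

I₁ = I₀ cos²(32° − 0°) = I₀ cos²(32°) = 0.7192 I₀.
I₂ = I₁ cos²(77° − 32°) = 0.7192 I₀ · cos²(45°) = 0.3596 I₀.
Need I₃/I₀ = 0.336, so cos²(θ − 77°) = 0.336 / 0.3596 = 0.9344.
θ − 77° = arccos(√0.9344) = 14.8°, giving θ ≈ 77 + 14.8 = 91.8°.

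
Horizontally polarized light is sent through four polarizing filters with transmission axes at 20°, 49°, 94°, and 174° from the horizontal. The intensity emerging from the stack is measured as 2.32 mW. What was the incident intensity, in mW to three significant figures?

I₀ ≈ 228 mW

By Malus's law, I₁ = I₀ cos²(20° − 0°) = I₀ cos²(20°) = 0.883 I₀.
I₂ = I₁ cos²(49° − 20°) = 0.883 I₀ · cos²(29°) = 0.6755 I₀.
I₃ = I₂ cos²(94° − 49°) = 0.6755 I₀ · cos²(45°) = 0.3377 I₀.
I₄ = I₃ cos²(174° − 94°) = 0.3377 I₀ · cos²(80°) = 0.01018 I₀.
So 2.32 mW = 0.01018 I₀, giving I₀ = 2.32/0.01018 = 227.8 mW.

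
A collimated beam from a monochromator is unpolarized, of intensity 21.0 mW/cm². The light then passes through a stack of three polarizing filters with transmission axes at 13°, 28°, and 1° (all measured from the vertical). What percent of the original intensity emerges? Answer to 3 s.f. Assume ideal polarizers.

Unpolarized light through the first polarizer → I₁ = 21.0 mW/cm²/2 = 10.5 mW/cm², polarized at 13°.
I₂ = I₁ · cos²(15°) = 10.5 · 0.933 = 9.797 mW/cm².
I₃ = I₂ · cos²(27°) = 9.797 · 0.7939 = 7.777 mW/cm².
That is 37.04% of the incident intensity.

≈ 37.0%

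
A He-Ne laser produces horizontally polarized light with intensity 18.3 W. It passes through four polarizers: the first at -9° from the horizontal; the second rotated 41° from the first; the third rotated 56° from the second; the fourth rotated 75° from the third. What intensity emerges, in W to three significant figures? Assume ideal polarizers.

I ≈ 0.213 W

I₁ = 18.3 W · cos²(9°) = 17.85 W.
I₂ = I₁ · cos²(41°) = 17.85 · 0.5696 = 10.17 W.
I₃ = I₂ · cos²(56°) = 10.17 · 0.3127 = 3.18 W.
I₄ = I₃ · cos²(75°) = 3.18 · 0.06699 = 0.213 W.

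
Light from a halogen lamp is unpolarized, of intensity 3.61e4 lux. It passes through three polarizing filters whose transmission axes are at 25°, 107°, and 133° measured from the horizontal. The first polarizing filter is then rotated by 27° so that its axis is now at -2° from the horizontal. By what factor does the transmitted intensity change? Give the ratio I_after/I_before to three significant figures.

Before rotation:
Unpolarized light through the first polarizer → I₁ = ½ I₀, now polarized at 25°.
I₂ = I₁ cos²(107° − 25°) = 0.5 I₀ · cos²(82°) = 0.009685 I₀.
I₃ = I₂ cos²(133° − 107°) = 0.009685 I₀ · cos²(26°) = 0.007823 I₀.
After rotation:
Unpolarized light through the first polarizer → I₁ = ½ I₀, now polarized at -2°.
Angle between axes 1 and 2: 71°. I₂ = 0.5 I₀ · cos²(71°) = 0.053 I₀.
I₃ = I₂ cos²(133° − 107°) = 0.053 I₀ · cos²(26°) = 0.04281 I₀.
Ratio = 0.04281 / 0.007823 = 5.472.

I_new/I_old ≈ 5.47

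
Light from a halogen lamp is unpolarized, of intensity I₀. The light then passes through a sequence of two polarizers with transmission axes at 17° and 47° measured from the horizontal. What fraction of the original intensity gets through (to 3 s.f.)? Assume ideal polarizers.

≈ 0.375 I₀

Unpolarized light through the first polarizer → I₁ = ½ I₀, now polarized at 17°.
I₂ = I₁ cos²(47° − 17°) = 0.5 I₀ · cos²(30°) = 0.375 I₀.
Transmitted fraction = 0.375.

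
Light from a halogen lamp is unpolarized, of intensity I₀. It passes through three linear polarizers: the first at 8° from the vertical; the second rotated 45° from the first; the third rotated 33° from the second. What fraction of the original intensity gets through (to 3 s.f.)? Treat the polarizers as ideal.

≈ 0.176 I₀

Unpolarized light through the first polarizer → I₁ = ½ I₀, now polarized at 8°.
I₂ = I₁ cos²(45°) = 0.5 · 0.5 I₀ = 0.25 I₀.
I₃ = I₂ cos²(33°) = 0.25 · 0.7034 I₀ = 0.1758 I₀.
Transmitted fraction = 0.1758.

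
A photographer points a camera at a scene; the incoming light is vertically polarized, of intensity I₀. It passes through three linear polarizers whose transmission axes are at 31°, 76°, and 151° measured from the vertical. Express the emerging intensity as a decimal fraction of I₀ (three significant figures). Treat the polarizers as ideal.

≈ 0.0246 I₀

By Malus's law, I₁ = I₀ cos²(31° − 0°) = I₀ cos²(31°) = 0.7347 I₀.
I₂ = I₁ cos²(76° − 31°) = 0.7347 I₀ · cos²(45°) = 0.3674 I₀.
I₃ = I₂ cos²(151° − 76°) = 0.3674 I₀ · cos²(75°) = 0.02461 I₀.
Transmitted fraction = 0.02461.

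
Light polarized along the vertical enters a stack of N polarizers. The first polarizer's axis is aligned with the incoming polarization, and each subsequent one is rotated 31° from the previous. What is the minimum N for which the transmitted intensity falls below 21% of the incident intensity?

First polarizer is aligned with the polarization: full transmission.
Each further stage multiplies by cos²(31°) = 0.7347.
After N polarizers: T = 0.7347^(N−1). Require T < 0.21 ⇒ N−1 > ln(0.21)/ln(0.7347) = 5.06, so N−1 ≥ 6 and N = 7.
Check: N=7 gives T = 0.1573 < 0.21; N=6 gives T = 0.2141.

N = 7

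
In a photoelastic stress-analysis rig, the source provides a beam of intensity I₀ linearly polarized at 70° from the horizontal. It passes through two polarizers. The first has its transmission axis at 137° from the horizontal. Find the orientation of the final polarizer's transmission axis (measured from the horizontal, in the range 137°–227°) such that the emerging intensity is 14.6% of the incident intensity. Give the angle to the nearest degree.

θ ≈ 149°

By Malus's law, I₁ = I₀ cos²(137° − 70°) = I₀ cos²(67°) = 0.1527 I₀.
Need I₂/I₀ = 0.146, so cos²(θ − 137°) = 0.146 / 0.1527 = 0.9563.
θ − 137° = arccos(√0.9563) = 12.1°, giving θ ≈ 137 + 12.1 = 149.1°.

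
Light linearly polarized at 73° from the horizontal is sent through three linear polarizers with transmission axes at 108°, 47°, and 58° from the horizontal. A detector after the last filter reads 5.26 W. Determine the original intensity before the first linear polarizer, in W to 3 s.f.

I₀ ≈ 34.6 W

By Malus's law, I₁ = I₀ cos²(108° − 73°) = I₀ cos²(35°) = 0.671 I₀.
I₂ = I₁ cos²(47° − 108°) = 0.671 I₀ · cos²(61°) = 0.1577 I₀.
I₃ = I₂ cos²(58° − 47°) = 0.1577 I₀ · cos²(11°) = 0.152 I₀.
So 5.26 W = 0.152 I₀, giving I₀ = 5.26/0.152 = 34.61 W.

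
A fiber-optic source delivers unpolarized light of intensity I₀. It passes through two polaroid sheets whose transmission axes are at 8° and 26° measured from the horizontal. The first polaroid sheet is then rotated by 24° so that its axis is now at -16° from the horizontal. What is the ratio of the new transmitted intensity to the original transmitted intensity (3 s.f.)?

Before rotation:
Unpolarized light through the first polarizer → I₁ = ½ I₀, now polarized at 8°.
I₂ = I₁ cos²(26° − 8°) = 0.5 I₀ · cos²(18°) = 0.4523 I₀.
After rotation:
Unpolarized light through the first polarizer → I₁ = ½ I₀, now polarized at -16°.
I₂ = I₁ cos²(26° + 16°) = 0.5 I₀ · cos²(42°) = 0.2761 I₀.
Ratio = 0.2761 / 0.4523 = 0.6106.

I_new/I_old ≈ 0.611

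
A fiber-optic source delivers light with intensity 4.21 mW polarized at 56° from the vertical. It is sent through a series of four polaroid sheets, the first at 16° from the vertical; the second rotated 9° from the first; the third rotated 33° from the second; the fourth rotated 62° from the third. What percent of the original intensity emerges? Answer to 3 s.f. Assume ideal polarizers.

≈ 8.87%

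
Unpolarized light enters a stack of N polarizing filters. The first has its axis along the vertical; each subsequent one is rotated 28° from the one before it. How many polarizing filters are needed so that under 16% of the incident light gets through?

N = 6

First polarizer halves the unpolarized light: factor 1/2.
Each further stage multiplies by cos²(28°) = 0.7796.
After N polarizers: T = 0.5·0.7796^(N−1). Require T < 0.16 ⇒ N−1 > ln(0.16/0.5)/ln(0.7796) = 4.58, so N−1 ≥ 5 and N = 6.
Check: N=6 gives T = 0.144 < 0.16; N=5 gives T = 0.1847.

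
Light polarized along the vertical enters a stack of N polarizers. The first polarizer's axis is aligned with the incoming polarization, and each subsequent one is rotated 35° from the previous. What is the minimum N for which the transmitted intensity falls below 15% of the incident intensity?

N = 6

First polarizer is aligned with the polarization: full transmission.
Each further stage multiplies by cos²(35°) = 0.671.
After N polarizers: T = 0.671^(N−1). Require T < 0.15 ⇒ N−1 > ln(0.15)/ln(0.671) = 4.76, so N−1 ≥ 5 and N = 6.
Check: N=6 gives T = 0.136 < 0.15; N=5 gives T = 0.2027.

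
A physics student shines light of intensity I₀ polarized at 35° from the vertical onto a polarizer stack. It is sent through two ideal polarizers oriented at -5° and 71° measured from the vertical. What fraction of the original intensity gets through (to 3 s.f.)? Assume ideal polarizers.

≈ 0.0343 I₀

I₁ = I₀ cos²(-5° − 35°) = I₀ cos²(40°) = 0.5868 I₀.
I₂ = I₁ cos²(71° + 5°) = 0.5868 I₀ · cos²(76°) = 0.03434 I₀.
Transmitted fraction = 0.03434.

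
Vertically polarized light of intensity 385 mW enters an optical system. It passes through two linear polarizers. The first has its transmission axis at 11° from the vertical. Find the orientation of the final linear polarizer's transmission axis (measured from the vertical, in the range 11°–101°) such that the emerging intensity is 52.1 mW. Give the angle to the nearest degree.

By Malus's law, I₁ = I₀ cos²(11° − 0°) = I₀ cos²(11°) = 0.9636 I₀.
Target fraction: 52.1 / 385 mW = 0.1353 of I₀.
Need I₂/I₀ = 0.1353, so cos²(θ − 11°) = 0.1353 / 0.9636 = 0.1404.
θ − 11° = arccos(√0.1404) = 68.0°, giving θ ≈ 11 + 68.0 = 79.0°.

θ ≈ 79°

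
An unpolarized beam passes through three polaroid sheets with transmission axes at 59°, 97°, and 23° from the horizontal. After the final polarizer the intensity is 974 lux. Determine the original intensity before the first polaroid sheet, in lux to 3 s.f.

Unpolarized light through the first polarizer → I₁ = ½ I₀, now polarized at 59°.
I₂ = I₁ cos²(97° − 59°) = 0.5 I₀ · cos²(38°) = 0.3105 I₀.
I₃ = I₂ cos²(23° − 97°) = 0.3105 I₀ · cos²(74°) = 0.02359 I₀.
So 974 lux = 0.02359 I₀, giving I₀ = 974/0.02359 = 4.129e+04 lux.

I₀ ≈ 4.13e4 lux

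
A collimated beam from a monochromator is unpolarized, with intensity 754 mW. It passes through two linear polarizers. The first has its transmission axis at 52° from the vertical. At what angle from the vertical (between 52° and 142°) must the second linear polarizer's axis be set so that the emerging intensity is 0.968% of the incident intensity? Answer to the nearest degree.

θ ≈ 134°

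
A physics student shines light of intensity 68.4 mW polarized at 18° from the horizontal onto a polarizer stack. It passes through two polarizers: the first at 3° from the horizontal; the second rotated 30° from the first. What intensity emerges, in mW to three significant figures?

I ≈ 47.9 mW

I₁ = 68.4 mW · cos²(15°) = 63.82 mW.
I₂ = I₁ · cos²(30°) = 63.82 · 0.75 = 47.86 mW.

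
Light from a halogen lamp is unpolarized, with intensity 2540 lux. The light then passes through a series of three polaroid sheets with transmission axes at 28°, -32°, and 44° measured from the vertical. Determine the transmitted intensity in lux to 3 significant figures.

Unpolarized light through the first polarizer → I₁ = 2540 lux/2 = 1270 lux, polarized at 28°.
I₂ = I₁ · cos²(60°) = 1270 · 0.25 = 317.5 lux.
I₃ = I₂ · cos²(76°) = 317.5 · 0.05853 = 18.58 lux.

I ≈ 18.6 lux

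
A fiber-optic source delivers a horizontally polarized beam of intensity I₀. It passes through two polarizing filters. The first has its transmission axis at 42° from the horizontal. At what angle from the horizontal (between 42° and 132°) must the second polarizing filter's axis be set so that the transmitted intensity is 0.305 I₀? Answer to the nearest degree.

θ ≈ 84°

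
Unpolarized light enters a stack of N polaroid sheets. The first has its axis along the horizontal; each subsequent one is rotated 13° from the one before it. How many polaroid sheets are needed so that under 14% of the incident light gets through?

First polarizer halves the unpolarized light: factor 1/2.
Each further stage multiplies by cos²(13°) = 0.9494.
After N polarizers: T = 0.5·0.9494^(N−1). Require T < 0.14 ⇒ N−1 > ln(0.14/0.5)/ln(0.9494) = 24.51, so N−1 ≥ 25 and N = 26.
Check: N=26 gives T = 0.1365 < 0.14; N=25 gives T = 0.1438.

N = 26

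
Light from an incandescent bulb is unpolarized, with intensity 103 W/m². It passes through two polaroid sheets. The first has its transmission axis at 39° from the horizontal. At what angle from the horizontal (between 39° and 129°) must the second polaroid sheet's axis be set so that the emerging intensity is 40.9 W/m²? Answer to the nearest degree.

θ ≈ 66°

Unpolarized light through the first polarizer → I₁ = ½ I₀, now polarized at 39°.
Target fraction: 40.9 / 103 W/m² = 0.3971 of I₀.
Need I₂/I₀ = 0.3971, so cos²(θ − 39°) = 0.3971 / 0.5 = 0.7942.
θ − 39° = arccos(√0.7942) = 27.0°, giving θ ≈ 39 + 27.0 = 66.0°.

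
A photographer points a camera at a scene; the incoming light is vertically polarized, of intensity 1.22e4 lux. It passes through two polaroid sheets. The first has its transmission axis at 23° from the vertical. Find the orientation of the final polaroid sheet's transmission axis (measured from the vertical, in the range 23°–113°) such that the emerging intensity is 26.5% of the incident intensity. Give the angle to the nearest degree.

I₁ = I₀ cos²(23° − 0°) = I₀ cos²(23°) = 0.8473 I₀.
Need I₂/I₀ = 0.265, so cos²(θ − 23°) = 0.265 / 0.8473 = 0.3127.
θ − 23° = arccos(√0.3127) = 56.0°, giving θ ≈ 23 + 56.0 = 79.0°.

θ ≈ 79°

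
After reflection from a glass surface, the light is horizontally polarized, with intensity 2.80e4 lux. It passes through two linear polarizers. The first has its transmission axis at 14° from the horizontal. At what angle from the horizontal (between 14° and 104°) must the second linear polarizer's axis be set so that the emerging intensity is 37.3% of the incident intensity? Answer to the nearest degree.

θ ≈ 65°

By Malus's law, I₁ = I₀ cos²(14° − 0°) = I₀ cos²(14°) = 0.9415 I₀.
Need I₂/I₀ = 0.373, so cos²(θ − 14°) = 0.373 / 0.9415 = 0.3962.
θ − 14° = arccos(√0.3962) = 51.0°, giving θ ≈ 14 + 51.0 = 65.0°.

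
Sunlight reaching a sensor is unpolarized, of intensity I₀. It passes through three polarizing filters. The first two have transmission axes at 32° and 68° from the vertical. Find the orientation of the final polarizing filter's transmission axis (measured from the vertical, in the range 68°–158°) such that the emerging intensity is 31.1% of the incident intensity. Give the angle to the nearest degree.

Unpolarized light through the first polarizer → I₁ = ½ I₀, now polarized at 32°.
I₂ = I₁ cos²(68° − 32°) = 0.5 I₀ · cos²(36°) = 0.3273 I₀.
Need I₃/I₀ = 0.311, so cos²(θ − 68°) = 0.311 / 0.3273 = 0.9503.
θ − 68° = arccos(√0.9503) = 12.9°, giving θ ≈ 68 + 12.9 = 80.9°.

θ ≈ 81°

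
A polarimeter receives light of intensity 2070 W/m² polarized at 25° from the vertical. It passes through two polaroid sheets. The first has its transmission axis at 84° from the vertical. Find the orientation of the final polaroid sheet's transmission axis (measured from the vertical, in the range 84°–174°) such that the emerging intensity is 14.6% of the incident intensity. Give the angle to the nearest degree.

θ ≈ 126°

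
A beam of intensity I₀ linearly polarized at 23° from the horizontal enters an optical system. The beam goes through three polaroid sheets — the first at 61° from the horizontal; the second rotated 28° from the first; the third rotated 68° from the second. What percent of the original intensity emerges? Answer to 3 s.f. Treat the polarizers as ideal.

I₁ = I₀ cos²(61° − 23°) = I₀ cos²(38°) = 0.621 I₀.
I₂ = I₁ cos²(28°) = 0.621 · 0.7796 I₀ = 0.4841 I₀.
I₃ = I₂ cos²(68°) = 0.4841 · 0.1403 I₀ = 0.06793 I₀.
That is 6.793% of the incident intensity.

≈ 6.79%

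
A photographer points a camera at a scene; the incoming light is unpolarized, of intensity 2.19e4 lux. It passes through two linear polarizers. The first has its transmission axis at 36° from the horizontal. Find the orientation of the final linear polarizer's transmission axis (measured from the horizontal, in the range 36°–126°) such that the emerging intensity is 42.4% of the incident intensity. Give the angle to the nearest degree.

Unpolarized light through the first polarizer → I₁ = ½ I₀, now polarized at 36°.
Need I₂/I₀ = 0.424, so cos²(θ − 36°) = 0.424 / 0.5 = 0.848.
θ − 36° = arccos(√0.848) = 22.9°, giving θ ≈ 36 + 22.9 = 58.9°.

θ ≈ 59°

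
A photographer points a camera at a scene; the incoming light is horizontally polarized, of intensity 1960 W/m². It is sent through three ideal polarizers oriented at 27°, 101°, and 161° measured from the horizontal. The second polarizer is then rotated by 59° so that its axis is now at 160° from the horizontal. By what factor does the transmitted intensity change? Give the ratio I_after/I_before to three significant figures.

Before rotation:
I₁ = I₀ cos²(27° − 0°) = I₀ cos²(27°) = 0.7939 I₀.
I₂ = I₁ cos²(101° − 27°) = 0.7939 I₀ · cos²(74°) = 0.06032 I₀.
I₃ = I₂ cos²(161° − 101°) = 0.06032 I₀ · cos²(60°) = 0.01508 I₀.
After rotation:
I₁ = I₀ cos²(27° − 0°) = I₀ cos²(27°) = 0.7939 I₀.
Angle between axes 1 and 2: 47°. I₂ = 0.7939 I₀ · cos²(47°) = 0.3693 I₀.
I₃ = I₂ cos²(161° − 160°) = 0.3693 I₀ · cos²(1°) = 0.3691 I₀.
Ratio = 0.3691 / 0.01508 = 24.48.

I_new/I_old ≈ 24.5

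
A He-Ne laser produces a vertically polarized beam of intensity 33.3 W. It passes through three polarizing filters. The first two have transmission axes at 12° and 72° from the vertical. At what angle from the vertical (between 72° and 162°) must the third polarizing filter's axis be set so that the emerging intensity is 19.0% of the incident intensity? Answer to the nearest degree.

θ ≈ 99°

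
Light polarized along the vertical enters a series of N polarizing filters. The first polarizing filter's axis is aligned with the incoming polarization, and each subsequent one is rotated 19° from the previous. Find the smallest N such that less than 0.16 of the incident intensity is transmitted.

First polarizer is aligned with the polarization: full transmission.
Each further stage multiplies by cos²(19°) = 0.894.
After N polarizers: T = 0.894^(N−1). Require T < 0.16 ⇒ N−1 > ln(0.16)/ln(0.894) = 16.36, so N−1 ≥ 17 and N = 18.
Check: N=18 gives T = 0.1489 < 0.16; N=17 gives T = 0.1665.

N = 18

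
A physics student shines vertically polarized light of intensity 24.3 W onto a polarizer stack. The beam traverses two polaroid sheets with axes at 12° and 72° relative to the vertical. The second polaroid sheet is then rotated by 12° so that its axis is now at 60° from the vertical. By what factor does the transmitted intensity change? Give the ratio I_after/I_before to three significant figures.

Before rotation:
By Malus's law, I₁ = I₀ cos²(12° − 0°) = I₀ cos²(12°) = 0.9568 I₀.
I₂ = I₁ cos²(72° − 12°) = 0.9568 I₀ · cos²(60°) = 0.2392 I₀.
After rotation:
I₁ = I₀ cos²(12° − 0°) = I₀ cos²(12°) = 0.9568 I₀.
I₂ = I₁ cos²(60° − 12°) = 0.9568 I₀ · cos²(48°) = 0.4284 I₀.
Ratio = 0.4284 / 0.2392 = 1.791.

I_new/I_old ≈ 1.79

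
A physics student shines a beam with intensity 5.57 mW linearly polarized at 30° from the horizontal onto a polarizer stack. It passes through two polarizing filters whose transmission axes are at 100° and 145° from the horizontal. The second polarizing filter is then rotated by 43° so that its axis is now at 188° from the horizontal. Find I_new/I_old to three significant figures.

Before rotation:
I₁ = I₀ cos²(100° − 30°) = I₀ cos²(70°) = 0.117 I₀.
I₂ = I₁ cos²(145° − 100°) = 0.117 I₀ · cos²(45°) = 0.05849 I₀.
After rotation:
I₁ = I₀ cos²(100° − 30°) = I₀ cos²(70°) = 0.117 I₀.
I₂ = I₁ cos²(188° − 100°) = 0.117 I₀ · cos²(88°) = 0.0001425 I₀.
Ratio = 0.0001425 / 0.05849 = 0.002436.

I_new/I_old ≈ 0.00244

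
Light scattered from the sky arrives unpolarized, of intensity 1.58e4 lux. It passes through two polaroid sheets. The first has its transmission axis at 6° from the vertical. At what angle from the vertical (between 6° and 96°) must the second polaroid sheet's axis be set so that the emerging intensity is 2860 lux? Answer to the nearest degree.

θ ≈ 59°

Unpolarized light through the first polarizer → I₁ = ½ I₀, now polarized at 6°.
Target fraction: 2860 / 1.58e4 lux = 0.181 of I₀.
Need I₂/I₀ = 0.181, so cos²(θ − 6°) = 0.181 / 0.5 = 0.362.
θ − 6° = arccos(√0.362) = 53.0°, giving θ ≈ 6 + 53.0 = 59.0°.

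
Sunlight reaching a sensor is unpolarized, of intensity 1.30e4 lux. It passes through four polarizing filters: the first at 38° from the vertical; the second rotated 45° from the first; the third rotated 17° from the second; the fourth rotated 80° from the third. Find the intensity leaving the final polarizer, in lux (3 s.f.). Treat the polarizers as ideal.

Unpolarized light through the first polarizer → I₁ = 1.30e4 lux/2 = 6500 lux, polarized at 38°.
I₂ = I₁ · cos²(45°) = 6500 · 0.5 = 3250 lux.
I₃ = I₂ · cos²(17°) = 3250 · 0.9145 = 2972 lux.
I₄ = I₃ · cos²(80°) = 2972 · 0.03015 = 89.62 lux.

I ≈ 89.6 lux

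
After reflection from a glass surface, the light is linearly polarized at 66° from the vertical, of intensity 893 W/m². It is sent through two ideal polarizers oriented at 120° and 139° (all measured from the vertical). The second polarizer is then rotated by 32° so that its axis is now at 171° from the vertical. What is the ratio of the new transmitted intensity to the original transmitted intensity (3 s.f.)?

I_new/I_old ≈ 0.443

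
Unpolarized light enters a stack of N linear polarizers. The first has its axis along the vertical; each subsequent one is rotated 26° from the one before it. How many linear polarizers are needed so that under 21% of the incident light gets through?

First polarizer halves the unpolarized light: factor 1/2.
Each further stage multiplies by cos²(26°) = 0.8078.
After N polarizers: T = 0.5·0.8078^(N−1). Require T < 0.21 ⇒ N−1 > ln(0.21/0.5)/ln(0.8078) = 4.07, so N−1 ≥ 5 and N = 6.
Check: N=6 gives T = 0.172 < 0.21; N=5 gives T = 0.2129.

N = 6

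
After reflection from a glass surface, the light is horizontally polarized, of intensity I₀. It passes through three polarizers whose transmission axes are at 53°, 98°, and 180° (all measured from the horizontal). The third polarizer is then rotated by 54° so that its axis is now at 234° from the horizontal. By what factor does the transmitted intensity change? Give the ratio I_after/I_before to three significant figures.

I_new/I_old ≈ 26.7

Before rotation:
By Malus's law, I₁ = I₀ cos²(53° − 0°) = I₀ cos²(53°) = 0.3622 I₀.
I₂ = I₁ cos²(98° − 53°) = 0.3622 I₀ · cos²(45°) = 0.1811 I₀.
I₃ = I₂ cos²(180° − 98°) = 0.1811 I₀ · cos²(82°) = 0.003508 I₀.
After rotation:
I₁ = I₀ cos²(53° − 0°) = I₀ cos²(53°) = 0.3622 I₀.
I₂ = I₁ cos²(98° − 53°) = 0.3622 I₀ · cos²(45°) = 0.1811 I₀.
Angle between axes 2 and 3: 44°. I₃ = 0.1811 I₀ · cos²(44°) = 0.09371 I₀.
Ratio = 0.09371 / 0.003508 = 26.72.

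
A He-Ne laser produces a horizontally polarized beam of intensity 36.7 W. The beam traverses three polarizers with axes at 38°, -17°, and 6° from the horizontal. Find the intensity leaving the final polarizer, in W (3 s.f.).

I₁ = 36.7 W · cos²(38°) = 22.79 W.
I₂ = I₁ · cos²(55°) = 22.79 · 0.329 = 7.497 W.
I₃ = I₂ · cos²(23°) = 7.497 · 0.8473 = 6.353 W.

I ≈ 6.35 W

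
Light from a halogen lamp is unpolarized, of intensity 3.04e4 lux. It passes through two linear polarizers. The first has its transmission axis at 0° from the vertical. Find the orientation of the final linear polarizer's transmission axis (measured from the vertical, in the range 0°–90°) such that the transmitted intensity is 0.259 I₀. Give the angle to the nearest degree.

θ ≈ 44°

Unpolarized light through the first polarizer → I₁ = ½ I₀, now polarized at 0°.
Need I₂/I₀ = 0.259, so cos²(θ − 0°) = 0.259 / 0.5 = 0.518.
θ − 0° = arccos(√0.518) = 44.0°, giving θ ≈ 0 + 44.0 = 44.0°.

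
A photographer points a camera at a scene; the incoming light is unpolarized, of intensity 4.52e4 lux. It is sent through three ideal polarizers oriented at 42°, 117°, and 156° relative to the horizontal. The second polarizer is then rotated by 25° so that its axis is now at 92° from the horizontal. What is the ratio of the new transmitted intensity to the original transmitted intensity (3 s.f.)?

I_new/I_old ≈ 1.96

Before rotation:
Unpolarized light through the first polarizer → I₁ = ½ I₀, now polarized at 42°.
I₂ = I₁ cos²(117° − 42°) = 0.5 I₀ · cos²(75°) = 0.03349 I₀.
I₃ = I₂ cos²(156° − 117°) = 0.03349 I₀ · cos²(39°) = 0.02023 I₀.
After rotation:
Unpolarized light through the first polarizer → I₁ = ½ I₀, now polarized at 42°.
I₂ = I₁ cos²(92° − 42°) = 0.5 I₀ · cos²(50°) = 0.2066 I₀.
I₃ = I₂ cos²(156° − 92°) = 0.2066 I₀ · cos²(64°) = 0.0397 I₀.
Ratio = 0.0397 / 0.02023 = 1.963.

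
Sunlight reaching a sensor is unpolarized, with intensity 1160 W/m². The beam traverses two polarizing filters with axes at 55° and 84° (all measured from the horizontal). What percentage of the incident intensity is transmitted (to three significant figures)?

Unpolarized light through the first polarizer → I₁ = 1160 W/m²/2 = 580 W/m², polarized at 55°.
I₂ = I₁ · cos²(29°) = 580 · 0.765 = 443.7 W/m².
That is 38.25% of the incident intensity.

≈ 38.2%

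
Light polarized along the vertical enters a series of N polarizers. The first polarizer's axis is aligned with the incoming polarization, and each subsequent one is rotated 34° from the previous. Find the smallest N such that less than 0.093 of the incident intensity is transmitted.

N = 8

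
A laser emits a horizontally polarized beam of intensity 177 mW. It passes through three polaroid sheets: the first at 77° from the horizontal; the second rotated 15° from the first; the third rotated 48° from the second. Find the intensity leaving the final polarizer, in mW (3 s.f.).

I ≈ 3.74 mW

By Malus's law, I₁ = 177 mW · cos²(77°) = 8.957 mW.
I₂ = I₁ · cos²(15°) = 8.957 · 0.933 = 8.357 mW.
I₃ = I₂ · cos²(48°) = 8.357 · 0.4477 = 3.742 mW.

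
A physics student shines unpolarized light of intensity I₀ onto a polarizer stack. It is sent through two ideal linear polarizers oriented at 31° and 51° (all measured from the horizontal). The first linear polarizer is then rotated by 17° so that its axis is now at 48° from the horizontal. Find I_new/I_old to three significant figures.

I_new/I_old ≈ 1.13

Before rotation:
Unpolarized light through the first polarizer → I₁ = ½ I₀, now polarized at 31°.
I₂ = I₁ cos²(51° − 31°) = 0.5 I₀ · cos²(20°) = 0.4415 I₀.
After rotation:
Unpolarized light through the first polarizer → I₁ = ½ I₀, now polarized at 48°.
I₂ = I₁ cos²(51° − 48°) = 0.5 I₀ · cos²(3°) = 0.4986 I₀.
Ratio = 0.4986 / 0.4415 = 1.129.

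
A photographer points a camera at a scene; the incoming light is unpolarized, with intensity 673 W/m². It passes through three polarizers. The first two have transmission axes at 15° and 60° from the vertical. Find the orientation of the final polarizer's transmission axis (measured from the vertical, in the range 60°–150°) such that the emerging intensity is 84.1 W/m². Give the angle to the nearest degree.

Unpolarized light through the first polarizer → I₁ = ½ I₀, now polarized at 15°.
I₂ = I₁ cos²(60° − 15°) = 0.5 I₀ · cos²(45°) = 0.25 I₀.
Target fraction: 84.1 / 673 W/m² = 0.125 of I₀.
Need I₃/I₀ = 0.125, so cos²(θ − 60°) = 0.125 / 0.25 = 0.4999.
θ − 60° = arccos(√0.4999) = 45.0°, giving θ ≈ 60 + 45.0 = 105.0°.

θ ≈ 105°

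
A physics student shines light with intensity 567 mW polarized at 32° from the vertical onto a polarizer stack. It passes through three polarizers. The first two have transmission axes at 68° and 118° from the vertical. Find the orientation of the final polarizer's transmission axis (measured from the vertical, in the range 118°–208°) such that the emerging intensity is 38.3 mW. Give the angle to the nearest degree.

By Malus's law, I₁ = I₀ cos²(68° − 32°) = I₀ cos²(36°) = 0.6545 I₀.
I₂ = I₁ cos²(118° − 68°) = 0.6545 I₀ · cos²(50°) = 0.2704 I₀.
Target fraction: 38.3 / 567 mW = 0.06755 of I₀.
Need I₃/I₀ = 0.06755, so cos²(θ − 118°) = 0.06755 / 0.2704 = 0.2498.
θ − 118° = arccos(√0.2498) = 60.0°, giving θ ≈ 118 + 60.0 = 178.0°.

θ ≈ 178°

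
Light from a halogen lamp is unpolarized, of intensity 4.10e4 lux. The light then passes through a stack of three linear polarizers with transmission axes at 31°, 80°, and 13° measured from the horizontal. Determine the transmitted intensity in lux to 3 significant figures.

Unpolarized light through the first polarizer → I₁ = 4.10e4 lux/2 = 2.05e+04 lux, polarized at 31°.
I₂ = I₁ · cos²(49°) = 2.05e+04 · 0.4304 = 8823 lux.
I₃ = I₂ · cos²(67°) = 8823 · 0.1527 = 1347 lux.

I ≈ 1350 lux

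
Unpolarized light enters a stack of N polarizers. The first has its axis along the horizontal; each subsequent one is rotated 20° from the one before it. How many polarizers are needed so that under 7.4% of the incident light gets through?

N = 17

First polarizer halves the unpolarized light: factor 1/2.
Each further stage multiplies by cos²(20°) = 0.883.
After N polarizers: T = 0.5·0.883^(N−1). Require T < 0.074 ⇒ N−1 > ln(0.074/0.5)/ln(0.883) = 15.36, so N−1 ≥ 16 and N = 17.
Check: N=17 gives T = 0.06832 < 0.074; N=16 gives T = 0.07736.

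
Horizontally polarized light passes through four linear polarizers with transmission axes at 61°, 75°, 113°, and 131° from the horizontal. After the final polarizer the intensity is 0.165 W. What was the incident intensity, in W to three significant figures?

I₁ = I₀ cos²(61° − 0°) = I₀ cos²(61°) = 0.235 I₀.
I₂ = I₁ cos²(75° − 61°) = 0.235 I₀ · cos²(14°) = 0.2213 I₀.
I₃ = I₂ cos²(113° − 75°) = 0.2213 I₀ · cos²(38°) = 0.1374 I₀.
I₄ = I₃ cos²(131° − 113°) = 0.1374 I₀ · cos²(18°) = 0.1243 I₀.
So 0.165 W = 0.1243 I₀, giving I₀ = 0.165/0.1243 = 1.328 W.

I₀ ≈ 1.33 W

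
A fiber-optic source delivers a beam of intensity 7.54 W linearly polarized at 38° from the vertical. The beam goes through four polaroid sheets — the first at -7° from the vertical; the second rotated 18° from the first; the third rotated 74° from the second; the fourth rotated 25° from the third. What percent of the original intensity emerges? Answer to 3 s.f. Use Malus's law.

≈ 2.82%

By Malus's law, I₁ = 7.54 W · cos²(45°) = 3.77 W.
I₂ = I₁ · cos²(18°) = 3.77 · 0.9045 = 3.41 W.
I₃ = I₂ · cos²(74°) = 3.41 · 0.07598 = 0.2591 W.
I₄ = I₃ · cos²(25°) = 0.2591 · 0.8214 = 0.2128 W.
That is 2.822% of the incident intensity.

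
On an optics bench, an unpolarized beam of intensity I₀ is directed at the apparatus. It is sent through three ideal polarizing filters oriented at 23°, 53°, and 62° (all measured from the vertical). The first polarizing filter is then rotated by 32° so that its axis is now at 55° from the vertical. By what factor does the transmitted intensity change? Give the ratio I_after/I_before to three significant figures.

Before rotation:
Unpolarized light through the first polarizer → I₁ = ½ I₀, now polarized at 23°.
I₂ = I₁ cos²(53° − 23°) = 0.5 I₀ · cos²(30°) = 0.375 I₀.
I₃ = I₂ cos²(62° − 53°) = 0.375 I₀ · cos²(9°) = 0.3658 I₀.
After rotation:
Unpolarized light through the first polarizer → I₁ = ½ I₀, now polarized at 55°.
I₂ = I₁ cos²(53° − 55°) = 0.5 I₀ · cos²(2°) = 0.4994 I₀.
I₃ = I₂ cos²(62° − 53°) = 0.4994 I₀ · cos²(9°) = 0.4872 I₀.
Ratio = 0.4872 / 0.3658 = 1.332.

I_new/I_old ≈ 1.33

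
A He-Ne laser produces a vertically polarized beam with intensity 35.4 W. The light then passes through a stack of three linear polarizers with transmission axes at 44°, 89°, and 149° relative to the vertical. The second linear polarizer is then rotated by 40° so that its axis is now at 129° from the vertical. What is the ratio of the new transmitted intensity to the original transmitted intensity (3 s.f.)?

Before rotation:
I₁ = I₀ cos²(44° − 0°) = I₀ cos²(44°) = 0.5174 I₀.
I₂ = I₁ cos²(89° − 44°) = 0.5174 I₀ · cos²(45°) = 0.2587 I₀.
I₃ = I₂ cos²(149° − 89°) = 0.2587 I₀ · cos²(60°) = 0.06468 I₀.
After rotation:
I₁ = I₀ cos²(44° − 0°) = I₀ cos²(44°) = 0.5174 I₀.
I₂ = I₁ cos²(129° − 44°) = 0.5174 I₀ · cos²(85°) = 0.003931 I₀.
I₃ = I₂ cos²(149° − 129°) = 0.003931 I₀ · cos²(20°) = 0.003471 I₀.
Ratio = 0.003471 / 0.06468 = 0.05366.

I_new/I_old ≈ 0.0537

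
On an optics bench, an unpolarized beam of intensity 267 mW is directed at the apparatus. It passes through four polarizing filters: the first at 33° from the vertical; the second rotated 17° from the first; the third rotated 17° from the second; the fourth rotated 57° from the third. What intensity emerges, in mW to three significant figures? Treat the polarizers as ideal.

Unpolarized light through the first polarizer → I₁ = 267 mW/2 = 133.5 mW, polarized at 33°.
I₂ = I₁ · cos²(17°) = 133.5 · 0.9145 = 122.1 mW.
I₃ = I₂ · cos²(17°) = 122.1 · 0.9145 = 111.7 mW.
I₄ = I₃ · cos²(57°) = 111.7 · 0.2966 = 33.12 mW.

I ≈ 33.1 mW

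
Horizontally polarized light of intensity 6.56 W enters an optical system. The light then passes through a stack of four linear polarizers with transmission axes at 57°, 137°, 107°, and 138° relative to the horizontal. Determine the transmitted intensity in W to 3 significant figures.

I ≈ 0.0323 W

I₁ = 6.56 W · cos²(57°) = 1.946 W.
I₂ = I₁ · cos²(80°) = 1.946 · 0.03015 = 0.05868 W.
I₃ = I₂ · cos²(30°) = 0.05868 · 0.75 = 0.04401 W.
I₄ = I₃ · cos²(31°) = 0.04401 · 0.7347 = 0.03233 W.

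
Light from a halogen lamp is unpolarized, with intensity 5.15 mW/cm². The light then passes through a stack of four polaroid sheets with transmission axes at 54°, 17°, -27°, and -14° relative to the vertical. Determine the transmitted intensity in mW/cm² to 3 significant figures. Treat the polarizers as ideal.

I ≈ 0.807 mW/cm²

Unpolarized light through the first polarizer → I₁ = 5.15 mW/cm²/2 = 2.575 mW/cm², polarized at 54°.
I₂ = I₁ · cos²(37°) = 2.575 · 0.6378 = 1.642 mW/cm².
I₃ = I₂ · cos²(44°) = 1.642 · 0.5174 = 0.8499 mW/cm².
I₄ = I₃ · cos²(13°) = 0.8499 · 0.9494 = 0.8068 mW/cm².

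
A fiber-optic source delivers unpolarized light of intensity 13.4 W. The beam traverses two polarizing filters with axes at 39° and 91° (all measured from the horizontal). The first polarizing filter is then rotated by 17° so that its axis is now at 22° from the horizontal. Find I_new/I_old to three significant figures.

I_new/I_old ≈ 0.339

Before rotation:
Unpolarized light through the first polarizer → I₁ = ½ I₀, now polarized at 39°.
I₂ = I₁ cos²(91° − 39°) = 0.5 I₀ · cos²(52°) = 0.1895 I₀.
After rotation:
Unpolarized light through the first polarizer → I₁ = ½ I₀, now polarized at 22°.
I₂ = I₁ cos²(91° − 22°) = 0.5 I₀ · cos²(69°) = 0.06421 I₀.
Ratio = 0.06421 / 0.1895 = 0.3388.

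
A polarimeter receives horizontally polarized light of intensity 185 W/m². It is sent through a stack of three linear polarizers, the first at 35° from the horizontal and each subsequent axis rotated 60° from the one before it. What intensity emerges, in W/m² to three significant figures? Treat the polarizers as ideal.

By Malus's law, I₁ = 185 W/m² · cos²(35°) = 124.1 W/m².
I₂ = I₁ · cos²(60°) = 124.1 · 0.25 = 31.03 W/m².
I₃ = I₂ · cos²(60°) = 31.03 · 0.25 = 7.759 W/m².

I ≈ 7.76 W/m²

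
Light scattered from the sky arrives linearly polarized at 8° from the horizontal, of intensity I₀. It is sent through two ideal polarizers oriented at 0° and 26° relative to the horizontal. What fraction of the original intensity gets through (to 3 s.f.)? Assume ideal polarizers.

≈ 0.792 I₀

By Malus's law, I₁ = I₀ cos²(0° − 8°) = I₀ cos²(8°) = 0.9806 I₀.
I₂ = I₁ cos²(26° − 0°) = 0.9806 I₀ · cos²(26°) = 0.7922 I₀.
Transmitted fraction = 0.7922.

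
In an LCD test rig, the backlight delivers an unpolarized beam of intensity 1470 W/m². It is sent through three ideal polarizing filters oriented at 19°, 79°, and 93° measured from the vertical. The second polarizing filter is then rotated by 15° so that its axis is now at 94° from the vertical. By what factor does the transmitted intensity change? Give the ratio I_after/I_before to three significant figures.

Before rotation:
Unpolarized light through the first polarizer → I₁ = ½ I₀, now polarized at 19°.
I₂ = I₁ cos²(79° − 19°) = 0.5 I₀ · cos²(60°) = 0.125 I₀.
I₃ = I₂ cos²(93° − 79°) = 0.125 I₀ · cos²(14°) = 0.1177 I₀.
After rotation:
Unpolarized light through the first polarizer → I₁ = ½ I₀, now polarized at 19°.
I₂ = I₁ cos²(94° − 19°) = 0.5 I₀ · cos²(75°) = 0.03349 I₀.
I₃ = I₂ cos²(93° − 94°) = 0.03349 I₀ · cos²(1°) = 0.03348 I₀.
Ratio = 0.03348 / 0.1177 = 0.2845.

I_new/I_old ≈ 0.285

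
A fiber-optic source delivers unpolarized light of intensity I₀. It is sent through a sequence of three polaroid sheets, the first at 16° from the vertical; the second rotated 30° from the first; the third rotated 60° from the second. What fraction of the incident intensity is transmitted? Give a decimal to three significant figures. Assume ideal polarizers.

Unpolarized light through the first polarizer → I₁ = ½ I₀, now polarized at 16°.
I₂ = I₁ cos²(30°) = 0.5 · 0.75 I₀ = 0.375 I₀.
I₃ = I₂ cos²(60°) = 0.375 · 0.25 I₀ = 0.09375 I₀.
Transmitted fraction = 0.09375.

≈ 0.0938 I₀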